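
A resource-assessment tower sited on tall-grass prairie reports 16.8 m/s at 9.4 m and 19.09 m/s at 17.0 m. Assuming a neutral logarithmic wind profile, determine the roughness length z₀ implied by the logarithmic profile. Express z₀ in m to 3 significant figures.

Log law: V(z) ∝ ln(z/z₀). With r = V₁/V₂ = 16.8/19.09 = 0.88004,
r · ln(z₂/z₀) = ln(z₁/z₀) ⇒ ln z₀ = (ln z₁ − r·ln z₂)/(1 − r)
ln z₀ = (2.24071 − 0.88004×2.83321) / 0.11996 = -2.1060
z₀ = exp(-2.1060) = 0.1217 m

z₀ ≈ 0.122 m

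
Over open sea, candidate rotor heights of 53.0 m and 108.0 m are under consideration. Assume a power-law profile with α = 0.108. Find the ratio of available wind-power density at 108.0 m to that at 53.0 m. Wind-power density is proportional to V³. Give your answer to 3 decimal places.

Speed ratio: V_B/V_A = (z_B/z_A)^α = (108.0/53.0)^0.108 = (2.0377)^0.108 = 1.07991
Power-density ratio: P_B/P_A = (V_B/V_A)³ = (1.07991)³ = 1.25940

1.259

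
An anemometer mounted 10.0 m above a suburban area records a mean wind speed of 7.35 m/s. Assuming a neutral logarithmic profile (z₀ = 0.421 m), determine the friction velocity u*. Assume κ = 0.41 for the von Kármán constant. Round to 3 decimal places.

Log law: V(z) = (u*/κ) · ln(z/z₀) ⇒ u* = κ · V / ln(z/z₀)
u* = 0.41 × 7.35 / ln(10.0/0.421) = 0.41 × 7.35 / 3.1677
   = 3.0135 / 3.1677 = 0.9513 m/s

u* ≈ 0.951 m/s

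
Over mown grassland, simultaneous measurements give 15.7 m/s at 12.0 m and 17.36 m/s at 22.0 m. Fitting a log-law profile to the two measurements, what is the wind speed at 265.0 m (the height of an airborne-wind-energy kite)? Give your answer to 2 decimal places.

24.18 m/s

Log law: V ∝ ln(z/z₀). From the pair, with r = V₁/V₂ = 0.90438,
ln z₀ = (ln z₁ − r·ln z₂)/(1 − r) = (2.4849 − 0.90438×3.0910)/0.09562 = -3.2478 → z₀ = 0.03886 m
V₃ = V₁ · ln(z₃/z₀)/ln(z₁/z₀) = 15.7 × 8.8276/5.7327 = 24.1757 m/s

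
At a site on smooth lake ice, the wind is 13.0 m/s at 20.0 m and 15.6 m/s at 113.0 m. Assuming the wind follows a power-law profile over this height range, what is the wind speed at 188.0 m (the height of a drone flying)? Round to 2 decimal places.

16.46 m/s

First find α: α = ln(V₂/V₁)/ln(z₂/z₁) = ln(15.6/13.0)/ln(113.0/20.0) = 0.18232/1.73166 = 0.1053
Extrapolate from 113.0 m to 188.0 m: V₃ = 15.6 × (188.0/113.0)^0.1053 = 15.6 × 1.0551 = 16.4589 m/s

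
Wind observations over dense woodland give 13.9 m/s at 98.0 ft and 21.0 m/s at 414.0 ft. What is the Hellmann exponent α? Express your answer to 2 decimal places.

α ≈ 0.29

Power law: V₂/V₁ = (z₂/z₁)^α ⇒ α = ln(V₂/V₁) / ln(z₂/z₁)
α = ln(21.0/13.9) / ln(414.0/98.0) = ln(1.5108) / ln(4.2245)
  = 0.41263 / 1.44090 = 0.28637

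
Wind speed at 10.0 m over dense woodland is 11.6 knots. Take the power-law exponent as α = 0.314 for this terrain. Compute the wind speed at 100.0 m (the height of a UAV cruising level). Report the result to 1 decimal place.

23.9 knots

Power-law profile: V₂ = V₁ · (z₂/z₁)^α
V₂ = 11.6 × (100.0/10.0)^0.314 = 11.6 × (10.0000)^0.314
    = 11.6 × 2.0606 = 23.9033 knots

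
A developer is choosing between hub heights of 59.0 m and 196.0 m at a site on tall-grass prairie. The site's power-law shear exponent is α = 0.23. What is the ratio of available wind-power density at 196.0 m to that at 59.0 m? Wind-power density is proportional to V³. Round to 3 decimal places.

Speed ratio: V_B/V_A = (z_B/z_A)^α = (196.0/59.0)^0.23 = (3.3220)^0.23 = 1.31802
Power-density ratio: P_B/P_A = (V_B/V_A)³ = (1.31802)³ = 2.28965

2.290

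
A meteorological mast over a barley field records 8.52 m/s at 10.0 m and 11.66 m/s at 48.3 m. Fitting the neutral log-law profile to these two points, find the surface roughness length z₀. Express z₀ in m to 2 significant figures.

Log law: V(z) ∝ ln(z/z₀). With r = V₁/V₂ = 8.52/11.66 = 0.73070,
r · ln(z₂/z₀) = ln(z₁/z₀) ⇒ ln z₀ = (ln z₁ − r·ln z₂)/(1 − r)
ln z₀ = (2.30259 − 0.73070×3.87743) / 0.26930 = -1.9706
z₀ = exp(-1.9706) = 0.1394 m

z₀ ≈ 0.14 m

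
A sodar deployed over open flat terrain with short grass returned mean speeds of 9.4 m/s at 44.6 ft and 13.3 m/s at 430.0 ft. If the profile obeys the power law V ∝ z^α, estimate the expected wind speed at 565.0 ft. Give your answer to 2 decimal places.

13.87 m/s

First find α: α = ln(V₂/V₁)/ln(z₂/z₁) = ln(13.3/9.4)/ln(430.0/44.6) = 0.34705/2.26605 = 0.1532
Extrapolate from 430.0 ft to 565.0 ft: V₃ = 13.3 × (565.0/430.0)^0.1532 = 13.3 × 1.0427 = 13.8680 m/s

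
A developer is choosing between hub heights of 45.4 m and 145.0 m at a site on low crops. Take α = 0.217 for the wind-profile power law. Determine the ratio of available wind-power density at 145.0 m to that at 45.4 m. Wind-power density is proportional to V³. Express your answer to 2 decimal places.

2.13

Speed ratio: V_B/V_A = (z_B/z_A)^α = (145.0/45.4)^0.217 = (3.1938)^0.217 = 1.28658
Power-density ratio: P_B/P_A = (V_B/V_A)³ = (1.28658)³ = 2.12964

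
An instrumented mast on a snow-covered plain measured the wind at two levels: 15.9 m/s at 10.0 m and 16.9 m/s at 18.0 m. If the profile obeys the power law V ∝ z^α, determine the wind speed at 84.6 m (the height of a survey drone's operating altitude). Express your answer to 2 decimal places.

First find α: α = ln(V₂/V₁)/ln(z₂/z₁) = ln(16.9/15.9)/ln(18.0/10.0) = 0.06099/0.58779 = 0.1038
Extrapolate from 18.0 m to 84.6 m: V₃ = 16.9 × (84.6/18.0)^0.1038 = 16.9 × 1.1742 = 19.8440 m/s

19.84 m/s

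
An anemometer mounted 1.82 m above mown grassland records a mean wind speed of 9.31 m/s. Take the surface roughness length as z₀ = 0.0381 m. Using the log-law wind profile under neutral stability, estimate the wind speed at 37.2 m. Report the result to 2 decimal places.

16.58 m/s

Log law: V(z) ∝ ln(z/z₀), so V₂/V₁ = ln(z₂/z₀) / ln(z₁/z₀).
ln(37.2/0.0381) = 6.8838, ln(1.82/0.0381) = 3.8664
V₂ = 9.31 × 6.8838/3.8664 = 9.31 × 1.7804 = 16.5759 m/s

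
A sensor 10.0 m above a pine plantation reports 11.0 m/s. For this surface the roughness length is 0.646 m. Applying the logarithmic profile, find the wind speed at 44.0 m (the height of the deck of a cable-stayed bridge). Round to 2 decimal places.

16.95 m/s

Log law: V(z) ∝ ln(z/z₀), so V₂/V₁ = ln(z₂/z₀) / ln(z₁/z₀).
ln(44.0/0.646) = 4.2211, ln(10.0/0.646) = 2.7395
V₂ = 11.0 × 4.2211/2.7395 = 11.0 × 1.5408 = 16.9490 m/s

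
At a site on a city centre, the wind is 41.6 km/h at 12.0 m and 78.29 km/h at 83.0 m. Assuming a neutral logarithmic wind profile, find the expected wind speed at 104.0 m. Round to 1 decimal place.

82.6 km/h

Log law: V ∝ ln(z/z₀). From the pair, with r = V₁/V₂ = 0.53136,
ln z₀ = (ln z₁ − r·ln z₂)/(1 − r) = (2.4849 − 0.53136×4.4188)/0.46864 = 0.2922 → z₀ = 1.339 m
V₃ = V₁ · ln(z₃/z₀)/ln(z₁/z₀) = 41.6 × 4.3522/2.1927 = 82.5691 km/h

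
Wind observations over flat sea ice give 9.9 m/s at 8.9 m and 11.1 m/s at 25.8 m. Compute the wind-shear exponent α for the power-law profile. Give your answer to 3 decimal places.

Power law: V₂/V₁ = (z₂/z₁)^α ⇒ α = ln(V₂/V₁) / ln(z₂/z₁)
α = ln(11.1/9.9) / ln(25.8/8.9) = ln(1.1212) / ln(2.8989)
  = 0.11441 / 1.06432 = 0.10750

α ≈ 0.107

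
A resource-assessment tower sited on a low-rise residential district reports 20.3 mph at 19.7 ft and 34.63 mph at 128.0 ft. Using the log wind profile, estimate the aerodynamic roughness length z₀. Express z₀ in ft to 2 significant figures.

Log law: V(z) ∝ ln(z/z₀). With r = V₁/V₂ = 20.3/34.63 = 0.58620,
r · ln(z₂/z₀) = ln(z₁/z₀) ⇒ ln z₀ = (ln z₁ − r·ln z₂)/(1 − r)
ln z₀ = (2.98062 − 0.58620×4.85203) / 0.41380 = 0.3296
z₀ = exp(0.3296) = 1.390 ft

z₀ ≈ 1.4 ft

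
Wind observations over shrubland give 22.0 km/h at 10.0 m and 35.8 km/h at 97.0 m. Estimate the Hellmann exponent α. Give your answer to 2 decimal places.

α ≈ 0.21

Power law: V₂/V₁ = (z₂/z₁)^α ⇒ α = ln(V₂/V₁) / ln(z₂/z₁)
α = ln(35.8/22.0) / ln(97.0/10.0) = ln(1.6273) / ln(9.7000)
  = 0.48691 / 2.27213 = 0.21430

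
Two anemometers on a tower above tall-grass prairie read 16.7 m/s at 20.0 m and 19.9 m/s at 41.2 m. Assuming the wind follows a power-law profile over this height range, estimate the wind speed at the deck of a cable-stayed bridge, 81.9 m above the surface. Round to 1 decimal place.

23.5 m/s

First find α: α = ln(V₂/V₁)/ln(z₂/z₁) = ln(19.9/16.7)/ln(41.2/20.0) = 0.17531/0.72271 = 0.2426
Extrapolate from 41.2 m to 81.9 m: V₃ = 19.9 × (81.9/41.2)^0.2426 = 19.9 × 1.1814 = 23.5090 m/s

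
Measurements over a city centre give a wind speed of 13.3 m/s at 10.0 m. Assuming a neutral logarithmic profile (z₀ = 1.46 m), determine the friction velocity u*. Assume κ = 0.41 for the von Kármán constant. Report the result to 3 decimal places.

Log law: V(z) = (u*/κ) · ln(z/z₀) ⇒ u* = κ · V / ln(z/z₀)
u* = 0.41 × 13.3 / ln(10.0/1.46) = 0.41 × 13.3 / 1.9241
   = 5.4530 / 1.9241 = 2.8340 m/s

u* ≈ 2.834 m/s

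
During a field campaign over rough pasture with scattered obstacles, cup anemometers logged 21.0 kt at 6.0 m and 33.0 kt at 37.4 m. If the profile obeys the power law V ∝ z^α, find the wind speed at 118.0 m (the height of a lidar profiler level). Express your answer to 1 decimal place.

First find α: α = ln(V₂/V₁)/ln(z₂/z₁) = ln(33.0/21.0)/ln(37.4/6.0) = 0.45199/1.82991 = 0.2470
Extrapolate from 37.4 m to 118.0 m: V₃ = 33.0 × (118.0/37.4)^0.2470 = 33.0 × 1.3282 = 43.8297 kt

43.8 kt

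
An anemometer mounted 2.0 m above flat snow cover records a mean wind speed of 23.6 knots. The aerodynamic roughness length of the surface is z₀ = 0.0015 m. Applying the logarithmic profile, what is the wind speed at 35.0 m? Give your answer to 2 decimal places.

Log law: V(z) ∝ ln(z/z₀), so V₂/V₁ = ln(z₂/z₀) / ln(z₁/z₀).
ln(35.0/0.0015) = 10.0576, ln(2.0/0.0015) = 7.1954
V₂ = 23.6 × 10.0576/7.1954 = 23.6 × 1.3978 = 32.9876 knots

32.99 knots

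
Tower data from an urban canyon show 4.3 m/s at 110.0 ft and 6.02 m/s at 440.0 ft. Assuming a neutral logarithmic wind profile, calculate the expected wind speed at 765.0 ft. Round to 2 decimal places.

Log law: V ∝ ln(z/z₀). From the pair, with r = V₁/V₂ = 0.71429,
ln z₀ = (ln z₁ − r·ln z₂)/(1 − r) = (4.7005 − 0.71429×6.0868)/0.28571 = 1.2347 → z₀ = 3.438 ft
V₃ = V₁ · ln(z₃/z₀)/ln(z₁/z₀) = 4.3 × 5.4051/3.4657 = 6.7062 m/s

6.71 m/s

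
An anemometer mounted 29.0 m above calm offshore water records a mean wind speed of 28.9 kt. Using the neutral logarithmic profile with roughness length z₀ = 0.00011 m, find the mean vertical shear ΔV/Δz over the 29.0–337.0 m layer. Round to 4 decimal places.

0.0184 kt/m

Log law: V₂ = V₁ · ln(z₂/z₀)/ln(z₁/z₀) = 28.9 × 14.9351/12.4823 = 34.5789 kt
ΔV/Δz = (34.5789 − 28.9)/(337.0 − 29.0) = 5.6789/308.0000 = 0.01844 kt/m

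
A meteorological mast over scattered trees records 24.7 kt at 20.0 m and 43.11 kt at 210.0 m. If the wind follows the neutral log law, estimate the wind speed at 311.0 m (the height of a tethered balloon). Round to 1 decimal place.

46.2 kt

Log law: V ∝ ln(z/z₀). From the pair, with r = V₁/V₂ = 0.57295,
ln z₀ = (ln z₁ − r·ln z₂)/(1 − r) = (2.9957 − 0.57295×5.3471)/0.42705 = -0.1590 → z₀ = 0.8530 m
V₃ = V₁ · ln(z₃/z₀)/ln(z₁/z₀) = 24.7 × 5.8988/3.1548 = 46.1845 kt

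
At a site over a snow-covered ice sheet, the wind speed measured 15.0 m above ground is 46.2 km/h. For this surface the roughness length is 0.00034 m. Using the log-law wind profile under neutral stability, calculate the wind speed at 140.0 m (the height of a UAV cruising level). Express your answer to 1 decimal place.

55.8 km/h

Log law: V(z) ∝ ln(z/z₀), so V₂/V₁ = ln(z₂/z₀) / ln(z₁/z₀).
ln(140.0/0.00034) = 12.9282, ln(15.0/0.00034) = 10.6946
V₂ = 46.2 × 12.9282/10.6946 = 46.2 × 1.2089 = 55.8490 km/h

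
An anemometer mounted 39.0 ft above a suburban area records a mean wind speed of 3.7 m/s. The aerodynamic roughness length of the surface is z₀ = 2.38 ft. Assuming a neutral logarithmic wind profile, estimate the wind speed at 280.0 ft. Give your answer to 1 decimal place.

Log law: V(z) ∝ ln(z/z₀), so V₂/V₁ = ln(z₂/z₀) / ln(z₁/z₀).
ln(280.0/2.38) = 4.7677, ln(39.0/2.38) = 2.7965
V₂ = 3.7 × 4.7677/2.7965 = 3.7 × 1.7049 = 6.3081 m/s

6.3 m/s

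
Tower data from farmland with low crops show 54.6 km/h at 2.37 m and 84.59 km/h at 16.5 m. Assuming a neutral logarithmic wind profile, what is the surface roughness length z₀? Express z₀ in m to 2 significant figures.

z₀ ≈ 0.069 m

Log law: V(z) ∝ ln(z/z₀). With r = V₁/V₂ = 54.6/84.59 = 0.64547,
r · ln(z₂/z₀) = ln(z₁/z₀) ⇒ ln z₀ = (ln z₁ − r·ln z₂)/(1 − r)
ln z₀ = (0.86289 − 0.64547×2.80336) / 0.35453 = -2.6699
z₀ = exp(-2.6699) = 0.06926 m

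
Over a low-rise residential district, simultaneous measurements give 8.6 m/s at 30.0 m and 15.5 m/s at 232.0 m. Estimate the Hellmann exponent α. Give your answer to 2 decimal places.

α ≈ 0.29

Power law: V₂/V₁ = (z₂/z₁)^α ⇒ α = ln(V₂/V₁) / ln(z₂/z₁)
α = ln(15.5/8.6) / ln(232.0/30.0) = ln(1.8023) / ln(7.7333)
  = 0.58908 / 2.04554 = 0.28798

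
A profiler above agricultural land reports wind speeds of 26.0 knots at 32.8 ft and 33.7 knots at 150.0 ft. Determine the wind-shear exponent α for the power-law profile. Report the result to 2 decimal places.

Power law: V₂/V₁ = (z₂/z₁)^α ⇒ α = ln(V₂/V₁) / ln(z₂/z₁)
α = ln(33.7/26.0) / ln(150.0/32.8) = ln(1.2962) / ln(4.5732)
  = 0.25940 / 1.52021 = 0.17064

α ≈ 0.17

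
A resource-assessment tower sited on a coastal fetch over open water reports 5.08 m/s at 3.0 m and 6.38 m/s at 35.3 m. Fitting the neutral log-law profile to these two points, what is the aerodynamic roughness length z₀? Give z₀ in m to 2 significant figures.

Log law: V(z) ∝ ln(z/z₀). With r = V₁/V₂ = 5.08/6.38 = 0.79624,
r · ln(z₂/z₀) = ln(z₁/z₀) ⇒ ln z₀ = (ln z₁ − r·ln z₂)/(1 − r)
ln z₀ = (1.09861 − 0.79624×3.56388) / 0.20376 = -8.5349
z₀ = exp(-8.5349) = 0.0001965 m

z₀ ≈ 0.00020 m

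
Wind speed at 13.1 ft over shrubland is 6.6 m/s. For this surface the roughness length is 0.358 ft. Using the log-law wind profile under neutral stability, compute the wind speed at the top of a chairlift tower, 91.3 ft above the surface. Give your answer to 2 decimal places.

Log law: V(z) ∝ ln(z/z₀), so V₂/V₁ = ln(z₂/z₀) / ln(z₁/z₀).
ln(91.3/0.358) = 5.5414, ln(13.1/0.358) = 3.5998
V₂ = 6.6 × 5.5414/3.5998 = 6.6 × 1.5393 = 10.1597 m/s

10.16 m/s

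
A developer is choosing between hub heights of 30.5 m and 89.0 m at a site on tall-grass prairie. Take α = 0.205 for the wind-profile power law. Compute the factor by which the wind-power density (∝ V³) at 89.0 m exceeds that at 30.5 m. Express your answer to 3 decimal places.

Speed ratio: V_B/V_A = (z_B/z_A)^α = (89.0/30.5)^0.205 = (2.9180)^0.205 = 1.24550
Power-density ratio: P_B/P_A = (V_B/V_A)³ = (1.24550)³ = 1.93210

1.932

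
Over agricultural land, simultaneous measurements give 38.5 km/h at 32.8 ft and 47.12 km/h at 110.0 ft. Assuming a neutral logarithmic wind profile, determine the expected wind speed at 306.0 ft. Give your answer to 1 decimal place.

54.4 km/h

Log law: V ∝ ln(z/z₀). From the pair, with r = V₁/V₂ = 0.81706,
ln z₀ = (ln z₁ − r·ln z₂)/(1 − r) = (3.4904 − 0.81706×4.7005)/0.18294 = -1.9141 → z₀ = 0.1475 ft
V₃ = V₁ · ln(z₃/z₀)/ln(z₁/z₀) = 38.5 × 7.6377/5.4045 = 54.4083 km/h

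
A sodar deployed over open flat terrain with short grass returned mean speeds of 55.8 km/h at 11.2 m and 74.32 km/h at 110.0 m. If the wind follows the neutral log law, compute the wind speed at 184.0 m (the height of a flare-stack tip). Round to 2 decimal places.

78.49 km/h

Log law: V ∝ ln(z/z₀). From the pair, with r = V₁/V₂ = 0.75081,
ln z₀ = (ln z₁ − r·ln z₂)/(1 − r) = (2.4159 − 0.75081×4.7005)/0.24919 = -4.4674 → z₀ = 0.01148 m
V₃ = V₁ · ln(z₃/z₀)/ln(z₁/z₀) = 55.8 × 9.6823/6.8833 = 78.4905 km/h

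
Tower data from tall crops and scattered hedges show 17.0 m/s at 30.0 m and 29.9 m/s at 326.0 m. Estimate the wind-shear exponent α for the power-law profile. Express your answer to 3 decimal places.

α ≈ 0.237

Power law: V₂/V₁ = (z₂/z₁)^α ⇒ α = ln(V₂/V₁) / ln(z₂/z₁)
α = ln(29.9/17.0) / ln(326.0/30.0) = ln(1.7588) / ln(10.8667)
  = 0.56465 / 2.38570 = 0.23668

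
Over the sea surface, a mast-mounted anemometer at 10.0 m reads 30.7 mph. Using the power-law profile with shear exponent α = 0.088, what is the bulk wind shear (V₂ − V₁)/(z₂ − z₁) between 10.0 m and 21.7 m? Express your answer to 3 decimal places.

Power law: V₂ = V₁ · (z₂/z₁)^α = 30.7 × (2.1700)^0.088 = 32.8660 mph
ΔV/Δz = (32.8660 − 30.7)/(21.7 − 10.0) = 2.1660/11.7000 = 0.18513 mph/m

0.185 mph/m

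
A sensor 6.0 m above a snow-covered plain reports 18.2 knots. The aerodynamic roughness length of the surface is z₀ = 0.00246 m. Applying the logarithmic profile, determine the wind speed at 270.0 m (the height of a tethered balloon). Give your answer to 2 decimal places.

Log law: V(z) ∝ ln(z/z₀), so V₂/V₁ = ln(z₂/z₀) / ln(z₁/z₀).
ln(270.0/0.00246) = 11.6060, ln(6.0/0.00246) = 7.7994
V₂ = 18.2 × 11.6060/7.7994 = 18.2 × 1.4881 = 27.0829 knots

27.08 knots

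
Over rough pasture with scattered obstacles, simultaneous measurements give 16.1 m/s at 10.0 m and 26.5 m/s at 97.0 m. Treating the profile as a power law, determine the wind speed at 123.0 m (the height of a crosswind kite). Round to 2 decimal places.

27.92 m/s

First find α: α = ln(V₂/V₁)/ln(z₂/z₁) = ln(26.5/16.1)/ln(97.0/10.0) = 0.49833/2.27213 = 0.2193
Extrapolate from 97.0 m to 123.0 m: V₃ = 26.5 × (123.0/97.0)^0.2193 = 26.5 × 1.0535 = 27.9168 m/s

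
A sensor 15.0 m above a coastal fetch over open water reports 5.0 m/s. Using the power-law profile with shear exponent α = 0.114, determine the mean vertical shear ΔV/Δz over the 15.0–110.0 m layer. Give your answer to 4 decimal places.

0.0134 m/s/m

Power law: V₂ = V₁ · (z₂/z₁)^α = 5.0 × (7.3333)^0.114 = 6.2750 m/s
ΔV/Δz = (6.2750 − 5.0)/(110.0 − 15.0) = 1.2750/95.0000 = 0.01342 m/s/m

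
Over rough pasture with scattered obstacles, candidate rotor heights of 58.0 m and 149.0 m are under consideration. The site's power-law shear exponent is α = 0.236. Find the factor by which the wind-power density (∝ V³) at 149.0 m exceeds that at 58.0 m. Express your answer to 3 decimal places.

1.950

Speed ratio: V_B/V_A = (z_B/z_A)^α = (149.0/58.0)^0.236 = (2.5690)^0.236 = 1.24940
Power-density ratio: P_B/P_A = (V_B/V_A)³ = (1.24940)³ = 1.95033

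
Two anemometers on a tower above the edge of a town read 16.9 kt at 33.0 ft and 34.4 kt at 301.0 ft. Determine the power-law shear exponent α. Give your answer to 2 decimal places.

α ≈ 0.32

Power law: V₂/V₁ = (z₂/z₁)^α ⇒ α = ln(V₂/V₁) / ln(z₂/z₁)
α = ln(34.4/16.9) / ln(301.0/33.0) = ln(2.0355) / ln(9.1212)
  = 0.71074 / 2.21060 = 0.32152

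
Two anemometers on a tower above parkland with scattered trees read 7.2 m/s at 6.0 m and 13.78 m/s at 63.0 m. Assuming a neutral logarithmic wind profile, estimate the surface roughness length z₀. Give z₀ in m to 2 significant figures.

z₀ ≈ 0.46 m

Log law: V(z) ∝ ln(z/z₀). With r = V₁/V₂ = 7.2/13.78 = 0.52250,
r · ln(z₂/z₀) = ln(z₁/z₀) ⇒ ln z₀ = (ln z₁ − r·ln z₂)/(1 − r)
ln z₀ = (1.79176 − 0.52250×4.14313) / 0.47750 = -0.7812
z₀ = exp(-0.7812) = 0.4579 m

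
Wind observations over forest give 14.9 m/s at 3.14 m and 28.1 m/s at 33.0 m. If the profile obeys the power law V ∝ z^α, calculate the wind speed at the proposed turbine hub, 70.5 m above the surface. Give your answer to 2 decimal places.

First find α: α = ln(V₂/V₁)/ln(z₂/z₁) = ln(28.1/14.9)/ln(33.0/3.14) = 0.63441/2.35228 = 0.2697
Extrapolate from 33.0 m to 70.5 m: V₃ = 28.1 × (70.5/33.0)^0.2697 = 28.1 × 1.2272 = 34.4841 m/s

34.48 m/s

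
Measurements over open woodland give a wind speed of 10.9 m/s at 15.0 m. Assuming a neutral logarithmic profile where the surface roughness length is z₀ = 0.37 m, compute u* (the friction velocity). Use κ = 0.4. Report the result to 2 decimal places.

u* ≈ 1.18 m/s

Log law: V(z) = (u*/κ) · ln(z/z₀) ⇒ u* = κ · V / ln(z/z₀)
u* = 0.4 × 10.9 / ln(15.0/0.37) = 0.4 × 10.9 / 3.7023
   = 4.3600 / 3.7023 = 1.1776 m/s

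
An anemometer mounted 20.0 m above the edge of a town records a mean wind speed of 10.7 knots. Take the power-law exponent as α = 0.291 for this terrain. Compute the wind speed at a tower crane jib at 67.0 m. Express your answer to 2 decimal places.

15.21 knots

Power-law profile: V₂ = V₁ · (z₂/z₁)^α
V₂ = 10.7 × (67.0/20.0)^0.291 = 10.7 × (3.3500)^0.291
    = 10.7 × 1.4216 = 15.2115 knots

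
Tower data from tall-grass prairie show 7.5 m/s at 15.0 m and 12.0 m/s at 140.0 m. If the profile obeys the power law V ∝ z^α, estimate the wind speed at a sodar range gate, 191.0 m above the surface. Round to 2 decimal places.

First find α: α = ln(V₂/V₁)/ln(z₂/z₁) = ln(12.0/7.5)/ln(140.0/15.0) = 0.47000/2.23359 = 0.2104
Extrapolate from 140.0 m to 191.0 m: V₃ = 12.0 × (191.0/140.0)^0.2104 = 12.0 × 1.0675 = 12.8106 m/s

12.81 m/s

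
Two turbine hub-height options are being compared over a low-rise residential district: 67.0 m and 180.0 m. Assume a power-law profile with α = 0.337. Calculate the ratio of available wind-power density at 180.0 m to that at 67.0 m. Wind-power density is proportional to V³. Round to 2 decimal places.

2.72

Speed ratio: V_B/V_A = (z_B/z_A)^α = (180.0/67.0)^0.337 = (2.6866)^0.337 = 1.39521
Power-density ratio: P_B/P_A = (V_B/V_A)³ = (1.39521)³ = 2.71593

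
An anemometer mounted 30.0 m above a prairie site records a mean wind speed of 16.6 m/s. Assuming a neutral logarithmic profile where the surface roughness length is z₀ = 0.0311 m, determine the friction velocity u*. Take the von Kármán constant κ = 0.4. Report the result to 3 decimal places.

u* ≈ 0.966 m/s

Log law: V(z) = (u*/κ) · ln(z/z₀) ⇒ u* = κ · V / ln(z/z₀)
u* = 0.4 × 16.6 / ln(30.0/0.0311) = 0.4 × 16.6 / 6.8717
   = 6.6400 / 6.8717 = 0.9663 m/s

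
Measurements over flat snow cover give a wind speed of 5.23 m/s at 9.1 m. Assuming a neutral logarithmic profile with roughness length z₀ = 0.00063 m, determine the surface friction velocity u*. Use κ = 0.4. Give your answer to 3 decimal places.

u* ≈ 0.218 m/s

Log law: V(z) = (u*/κ) · ln(z/z₀) ⇒ u* = κ · V / ln(z/z₀)
u* = 0.4 × 5.23 / ln(9.1/0.00063) = 0.4 × 5.23 / 9.5781
   = 2.0920 / 9.5781 = 0.2184 m/s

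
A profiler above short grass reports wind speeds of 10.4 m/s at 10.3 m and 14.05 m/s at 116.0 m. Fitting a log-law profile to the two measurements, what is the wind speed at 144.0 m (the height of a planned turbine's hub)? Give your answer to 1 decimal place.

14.4 m/s

Log law: V ∝ ln(z/z₀). From the pair, with r = V₁/V₂ = 0.74021,
ln z₀ = (ln z₁ − r·ln z₂)/(1 − r) = (2.3321 − 0.74021×4.7536)/0.25979 = -4.5673 → z₀ = 0.01039 m
V₃ = V₁ · ln(z₃/z₀)/ln(z₁/z₀) = 10.4 × 9.5371/6.8995 = 14.3759 m/s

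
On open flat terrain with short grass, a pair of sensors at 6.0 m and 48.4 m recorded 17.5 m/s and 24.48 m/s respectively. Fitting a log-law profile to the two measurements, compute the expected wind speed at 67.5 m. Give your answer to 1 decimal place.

25.6 m/s

Log law: V ∝ ln(z/z₀). From the pair, with r = V₁/V₂ = 0.71487,
ln z₀ = (ln z₁ − r·ln z₂)/(1 − r) = (1.7918 − 0.71487×3.8795)/0.28513 = -3.4425 → z₀ = 0.03198 m
V₃ = V₁ · ln(z₃/z₀)/ln(z₁/z₀) = 17.5 × 7.6547/5.2343 = 25.5921 m/s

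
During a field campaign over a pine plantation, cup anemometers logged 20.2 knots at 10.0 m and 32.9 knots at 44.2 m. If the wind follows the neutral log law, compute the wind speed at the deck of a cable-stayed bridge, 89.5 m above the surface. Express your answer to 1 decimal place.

38.9 knots

Log law: V ∝ ln(z/z₀). From the pair, with r = V₁/V₂ = 0.61398,
ln z₀ = (ln z₁ − r·ln z₂)/(1 − r) = (2.3026 − 0.61398×3.7887)/0.38602 = -0.0612 → z₀ = 0.9406 m
V₃ = V₁ · ln(z₃/z₀)/ln(z₁/z₀) = 20.2 × 4.5554/2.3638 = 38.9291 knots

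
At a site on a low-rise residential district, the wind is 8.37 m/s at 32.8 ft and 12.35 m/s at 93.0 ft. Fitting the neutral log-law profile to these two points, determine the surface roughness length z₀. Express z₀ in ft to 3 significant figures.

z₀ ≈ 3.66 ft

Log law: V(z) ∝ ln(z/z₀). With r = V₁/V₂ = 8.37/12.35 = 0.67773,
r · ln(z₂/z₀) = ln(z₁/z₀) ⇒ ln z₀ = (ln z₁ − r·ln z₂)/(1 − r)
ln z₀ = (3.49043 − 0.67773×4.53260) / 0.32227 = 1.2987
z₀ = exp(1.2987) = 3.665 ft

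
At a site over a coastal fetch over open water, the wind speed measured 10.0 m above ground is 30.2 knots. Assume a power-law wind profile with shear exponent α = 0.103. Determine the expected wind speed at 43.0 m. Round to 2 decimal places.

Power-law profile: V₂ = V₁ · (z₂/z₁)^α
V₂ = 30.2 × (43.0/10.0)^0.103 = 30.2 × (4.3000)^0.103
    = 30.2 × 1.1621 = 35.0957 knots

35.10 knots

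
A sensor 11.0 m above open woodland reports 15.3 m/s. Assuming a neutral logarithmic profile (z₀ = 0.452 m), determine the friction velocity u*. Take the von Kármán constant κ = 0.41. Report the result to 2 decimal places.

u* ≈ 1.97 m/s

Log law: V(z) = (u*/κ) · ln(z/z₀) ⇒ u* = κ · V / ln(z/z₀)
u* = 0.41 × 15.3 / ln(11.0/0.452) = 0.41 × 15.3 / 3.1920
   = 6.2730 / 3.1920 = 1.9652 m/s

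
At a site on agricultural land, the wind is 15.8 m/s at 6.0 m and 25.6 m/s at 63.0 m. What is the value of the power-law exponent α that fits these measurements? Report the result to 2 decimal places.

Power law: V₂/V₁ = (z₂/z₁)^α ⇒ α = ln(V₂/V₁) / ln(z₂/z₁)
α = ln(25.6/15.8) / ln(63.0/6.0) = ln(1.6203) / ln(10.5000)
  = 0.48258 / 2.35138 = 0.20523

α ≈ 0.21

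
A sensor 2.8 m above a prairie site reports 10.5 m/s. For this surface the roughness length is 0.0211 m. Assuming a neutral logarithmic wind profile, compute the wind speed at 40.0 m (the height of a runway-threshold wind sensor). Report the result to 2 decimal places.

Log law: V(z) ∝ ln(z/z₀), so V₂/V₁ = ln(z₂/z₀) / ln(z₁/z₀).
ln(40.0/0.0211) = 7.5474, ln(2.8/0.0211) = 4.8881
V₂ = 10.5 × 7.5474/4.8881 = 10.5 × 1.5440 = 16.2123 m/s

16.21 m/s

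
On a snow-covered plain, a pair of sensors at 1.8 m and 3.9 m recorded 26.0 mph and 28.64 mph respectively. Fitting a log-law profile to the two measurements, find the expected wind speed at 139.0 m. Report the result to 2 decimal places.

40.84 mph

Log law: V ∝ ln(z/z₀). From the pair, with r = V₁/V₂ = 0.90782,
ln z₀ = (ln z₁ − r·ln z₂)/(1 − r) = (0.5878 − 0.90782×1.3610)/0.09218 = -7.0270 → z₀ = 0.0008876 m
V₃ = V₁ · ln(z₃/z₀)/ln(z₁/z₀) = 26.0 × 11.9614/7.6147 = 40.8414 mph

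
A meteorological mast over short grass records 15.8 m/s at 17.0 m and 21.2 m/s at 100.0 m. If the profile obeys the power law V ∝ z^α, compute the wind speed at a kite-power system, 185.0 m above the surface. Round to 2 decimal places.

First find α: α = ln(V₂/V₁)/ln(z₂/z₁) = ln(21.2/15.8)/ln(100.0/17.0) = 0.29399/1.77196 = 0.1659
Extrapolate from 100.0 m to 185.0 m: V₃ = 21.2 × (185.0/100.0)^0.1659 = 21.2 × 1.1075 = 23.4781 m/s

23.48 m/s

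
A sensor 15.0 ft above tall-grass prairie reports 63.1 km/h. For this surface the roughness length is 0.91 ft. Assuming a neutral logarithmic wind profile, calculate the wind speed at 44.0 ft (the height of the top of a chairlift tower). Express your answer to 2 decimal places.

87.33 km/h

Log law: V(z) ∝ ln(z/z₀), so V₂/V₁ = ln(z₂/z₀) / ln(z₁/z₀).
ln(44.0/0.91) = 3.8785, ln(15.0/0.91) = 2.8024
V₂ = 63.1 × 3.8785/2.8024 = 63.1 × 1.3840 = 87.3311 km/h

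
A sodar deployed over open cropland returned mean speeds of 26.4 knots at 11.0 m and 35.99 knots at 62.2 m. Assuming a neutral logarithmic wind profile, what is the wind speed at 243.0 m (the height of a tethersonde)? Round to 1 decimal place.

43.5 knots

Log law: V ∝ ln(z/z₀). From the pair, with r = V₁/V₂ = 0.73354,
ln z₀ = (ln z₁ − r·ln z₂)/(1 − r) = (2.3979 − 0.73354×4.1304)/0.26646 = -2.3713 → z₀ = 0.09336 m
V₃ = V₁ · ln(z₃/z₀)/ln(z₁/z₀) = 26.4 × 7.8644/4.7692 = 43.5332 knots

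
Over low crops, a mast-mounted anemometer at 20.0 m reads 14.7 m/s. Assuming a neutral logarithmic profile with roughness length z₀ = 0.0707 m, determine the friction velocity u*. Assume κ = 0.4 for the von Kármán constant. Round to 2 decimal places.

Log law: V(z) = (u*/κ) · ln(z/z₀) ⇒ u* = κ · V / ln(z/z₀)
u* = 0.4 × 14.7 / ln(20.0/0.0707) = 0.4 × 14.7 / 5.6450
   = 5.8800 / 5.6450 = 1.0416 m/s

u* ≈ 1.04 m/s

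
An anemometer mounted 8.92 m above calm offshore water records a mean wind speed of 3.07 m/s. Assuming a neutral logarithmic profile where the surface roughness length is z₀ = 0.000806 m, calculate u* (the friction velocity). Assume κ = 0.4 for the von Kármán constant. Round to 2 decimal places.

u* ≈ 0.13 m/s

Log law: V(z) = (u*/κ) · ln(z/z₀) ⇒ u* = κ · V / ln(z/z₀)
u* = 0.4 × 3.07 / ln(8.92/0.000806) = 0.4 × 3.07 / 9.3117
   = 1.2280 / 9.3117 = 0.1319 m/s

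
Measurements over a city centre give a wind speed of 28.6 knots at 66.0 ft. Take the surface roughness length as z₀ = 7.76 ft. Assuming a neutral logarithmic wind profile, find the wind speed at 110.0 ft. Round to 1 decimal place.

Log law: V(z) ∝ ln(z/z₀), so V₂/V₁ = ln(z₂/z₀) / ln(z₁/z₀).
ln(110.0/7.76) = 2.6515, ln(66.0/7.76) = 2.1407
V₂ = 28.6 × 2.6515/2.1407 = 28.6 × 1.2386 = 35.4248 knots

35.4 knots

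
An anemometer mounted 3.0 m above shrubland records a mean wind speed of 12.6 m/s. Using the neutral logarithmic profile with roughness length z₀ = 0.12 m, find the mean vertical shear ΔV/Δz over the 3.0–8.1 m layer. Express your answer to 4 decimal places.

0.7624 m/s/m

Log law: V₂ = V₁ · ln(z₂/z₀)/ln(z₁/z₀) = 12.6 × 4.2121/3.2189 = 16.4880 m/s
ΔV/Δz = (16.4880 − 12.6)/(8.1 − 3.0) = 3.8880/5.1000 = 0.76235 m/s/m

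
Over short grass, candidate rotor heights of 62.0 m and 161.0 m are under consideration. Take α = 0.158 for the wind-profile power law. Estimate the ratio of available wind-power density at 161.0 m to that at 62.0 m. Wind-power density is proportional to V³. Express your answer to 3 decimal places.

1.572

Speed ratio: V_B/V_A = (z_B/z_A)^α = (161.0/62.0)^0.158 = (2.5968)^0.158 = 1.16273
Power-density ratio: P_B/P_A = (V_B/V_A)³ = (1.16273)³ = 1.57196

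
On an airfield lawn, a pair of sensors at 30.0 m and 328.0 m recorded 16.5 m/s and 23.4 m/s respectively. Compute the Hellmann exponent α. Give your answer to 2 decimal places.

α ≈ 0.15

Power law: V₂/V₁ = (z₂/z₁)^α ⇒ α = ln(V₂/V₁) / ln(z₂/z₁)
α = ln(23.4/16.5) / ln(328.0/30.0) = ln(1.4182) / ln(10.9333)
  = 0.34938 / 2.39182 = 0.14607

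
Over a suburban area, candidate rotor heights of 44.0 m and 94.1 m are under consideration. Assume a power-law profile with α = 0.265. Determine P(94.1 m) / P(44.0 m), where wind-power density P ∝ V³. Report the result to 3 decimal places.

1.830

Speed ratio: V_B/V_A = (z_B/z_A)^α = (94.1/44.0)^0.265 = (2.1386)^0.265 = 1.22317
Power-density ratio: P_B/P_A = (V_B/V_A)³ = (1.22317)³ = 1.83003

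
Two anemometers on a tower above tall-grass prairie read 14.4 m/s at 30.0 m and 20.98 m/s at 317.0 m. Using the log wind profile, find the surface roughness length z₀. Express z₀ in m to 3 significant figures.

Log law: V(z) ∝ ln(z/z₀). With r = V₁/V₂ = 14.4/20.98 = 0.68637,
r · ln(z₂/z₀) = ln(z₁/z₀) ⇒ ln z₀ = (ln z₁ − r·ln z₂)/(1 − r)
ln z₀ = (3.40120 − 0.68637×5.75890) / 0.31363 = -1.7585
z₀ = exp(-1.7585) = 0.1723 m

z₀ ≈ 0.172 m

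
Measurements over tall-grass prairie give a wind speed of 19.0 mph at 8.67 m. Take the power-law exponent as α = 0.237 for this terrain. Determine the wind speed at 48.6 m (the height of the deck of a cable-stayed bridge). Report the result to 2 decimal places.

Power-law profile: V₂ = V₁ · (z₂/z₁)^α
V₂ = 19.0 × (48.6/8.67)^0.237 = 19.0 × (5.6055)^0.237
    = 19.0 × 1.5046 = 28.5875 mph

28.59 mph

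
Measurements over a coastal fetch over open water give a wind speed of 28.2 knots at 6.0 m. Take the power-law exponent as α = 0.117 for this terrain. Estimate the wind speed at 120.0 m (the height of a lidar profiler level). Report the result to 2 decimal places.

Power-law profile: V₂ = V₁ · (z₂/z₁)^α
V₂ = 28.2 × (120.0/6.0)^0.117 = 28.2 × (20.0000)^0.117
    = 28.2 × 1.4198 = 40.0377 knots

40.04 knots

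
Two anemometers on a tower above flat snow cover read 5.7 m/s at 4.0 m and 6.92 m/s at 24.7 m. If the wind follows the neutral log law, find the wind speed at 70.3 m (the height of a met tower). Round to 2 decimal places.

7.62 m/s

Log law: V ∝ ln(z/z₀). From the pair, with r = V₁/V₂ = 0.82370,
ln z₀ = (ln z₁ − r·ln z₂)/(1 − r) = (1.3863 − 0.82370×3.2068)/0.17630 = -7.1194 → z₀ = 0.0008093 m
V₃ = V₁ · ln(z₃/z₀)/ln(z₁/z₀) = 5.7 × 11.3721/8.5057 = 7.6209 m/s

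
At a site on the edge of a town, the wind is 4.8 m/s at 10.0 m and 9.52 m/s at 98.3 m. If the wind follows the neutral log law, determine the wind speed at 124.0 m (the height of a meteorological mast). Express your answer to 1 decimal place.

10.0 m/s

Log law: V ∝ ln(z/z₀). From the pair, with r = V₁/V₂ = 0.50420,
ln z₀ = (ln z₁ − r·ln z₂)/(1 − r) = (2.3026 − 0.50420×4.5880)/0.49580 = -0.0216 → z₀ = 0.9786 m
V₃ = V₁ · ln(z₃/z₀)/ln(z₁/z₀) = 4.8 × 4.8419/2.3242 = 9.9997 m/s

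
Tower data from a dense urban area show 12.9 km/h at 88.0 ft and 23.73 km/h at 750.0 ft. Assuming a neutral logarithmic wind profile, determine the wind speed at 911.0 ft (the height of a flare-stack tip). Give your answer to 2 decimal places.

Log law: V ∝ ln(z/z₀). From the pair, with r = V₁/V₂ = 0.54362,
ln z₀ = (ln z₁ − r·ln z₂)/(1 − r) = (4.4773 − 0.54362×6.6201)/0.45638 = 1.9250 → z₀ = 6.855 ft
V₃ = V₁ · ln(z₃/z₀)/ln(z₁/z₀) = 12.9 × 4.8895/2.5523 = 24.7129 km/h

24.71 km/h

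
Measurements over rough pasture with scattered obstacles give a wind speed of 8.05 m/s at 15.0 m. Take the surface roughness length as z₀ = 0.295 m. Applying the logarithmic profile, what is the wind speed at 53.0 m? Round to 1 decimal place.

Log law: V(z) ∝ ln(z/z₀), so V₂/V₁ = ln(z₂/z₀) / ln(z₁/z₀).
ln(53.0/0.295) = 5.1911, ln(15.0/0.295) = 3.9288
V₂ = 8.05 × 5.1911/3.9288 = 8.05 × 1.3213 = 10.6363 m/s

10.6 m/s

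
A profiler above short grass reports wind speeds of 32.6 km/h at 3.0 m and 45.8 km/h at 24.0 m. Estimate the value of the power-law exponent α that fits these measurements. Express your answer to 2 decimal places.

Power law: V₂/V₁ = (z₂/z₁)^α ⇒ α = ln(V₂/V₁) / ln(z₂/z₁)
α = ln(45.8/32.6) / ln(24.0/3.0) = ln(1.4049) / ln(8.0000)
  = 0.33997 / 2.07944 = 0.16349

α ≈ 0.16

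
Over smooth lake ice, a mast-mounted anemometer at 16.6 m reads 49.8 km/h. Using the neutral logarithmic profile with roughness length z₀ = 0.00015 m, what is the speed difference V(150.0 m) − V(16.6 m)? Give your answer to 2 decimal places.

9.44 km/h

Log law: V₂ = V₁ · ln(z₂/z₀)/ln(z₁/z₀) = 49.8 × 13.8155/11.6143 = 59.2385 km/h
ΔV = 59.2385 − 49.8 = 9.4385 km/h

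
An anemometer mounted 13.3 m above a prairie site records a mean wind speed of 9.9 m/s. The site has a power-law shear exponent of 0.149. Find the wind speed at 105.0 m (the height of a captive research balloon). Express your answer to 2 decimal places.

Power-law profile: V₂ = V₁ · (z₂/z₁)^α
V₂ = 9.9 × (105.0/13.3)^0.149 = 9.9 × (7.8947)^0.149
    = 9.9 × 1.3605 = 13.4691 m/s

13.47 m/s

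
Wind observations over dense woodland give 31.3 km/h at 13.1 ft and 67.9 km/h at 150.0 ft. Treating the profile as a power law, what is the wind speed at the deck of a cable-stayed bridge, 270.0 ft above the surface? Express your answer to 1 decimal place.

81.8 km/h

First find α: α = ln(V₂/V₁)/ln(z₂/z₁) = ln(67.9/31.3)/ln(150.0/13.1) = 0.77442/2.43802 = 0.3176
Extrapolate from 150.0 ft to 270.0 ft: V₃ = 67.9 × (270.0/150.0)^0.3176 = 67.9 × 1.2053 = 81.8380 km/h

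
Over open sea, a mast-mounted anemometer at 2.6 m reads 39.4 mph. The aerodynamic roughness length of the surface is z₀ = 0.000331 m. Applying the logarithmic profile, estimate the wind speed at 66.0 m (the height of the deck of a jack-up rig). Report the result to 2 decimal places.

53.61 mph

Log law: V(z) ∝ ln(z/z₀), so V₂/V₁ = ln(z₂/z₀) / ln(z₁/z₀).
ln(66.0/0.000331) = 12.2030, ln(2.6/0.000331) = 8.9689
V₂ = 39.4 × 12.2030/8.9689 = 39.4 × 1.3606 = 53.6074 mph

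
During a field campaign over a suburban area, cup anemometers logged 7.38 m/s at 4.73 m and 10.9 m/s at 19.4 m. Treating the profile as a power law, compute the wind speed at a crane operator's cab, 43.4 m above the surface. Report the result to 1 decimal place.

13.6 m/s

First find α: α = ln(V₂/V₁)/ln(z₂/z₁) = ln(10.9/7.38)/ln(19.4/4.73) = 0.38999/1.41135 = 0.2763
Extrapolate from 19.4 m to 43.4 m: V₃ = 10.9 × (43.4/19.4)^0.2763 = 10.9 × 1.2492 = 13.6161 m/s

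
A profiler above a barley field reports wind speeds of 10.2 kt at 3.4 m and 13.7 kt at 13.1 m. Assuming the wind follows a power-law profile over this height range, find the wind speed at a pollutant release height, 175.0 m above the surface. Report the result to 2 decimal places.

First find α: α = ln(V₂/V₁)/ln(z₂/z₁) = ln(13.7/10.2)/ln(13.1/3.4) = 0.29501/1.34884 = 0.2187
Extrapolate from 13.1 m to 175.0 m: V₃ = 13.7 × (175.0/13.1)^0.2187 = 13.7 × 1.7629 = 24.1513 kt

24.15 kt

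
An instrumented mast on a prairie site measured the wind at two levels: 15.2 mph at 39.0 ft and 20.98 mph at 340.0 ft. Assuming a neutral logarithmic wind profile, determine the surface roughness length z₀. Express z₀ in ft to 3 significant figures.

Log law: V(z) ∝ ln(z/z₀). With r = V₁/V₂ = 15.2/20.98 = 0.72450,
r · ln(z₂/z₀) = ln(z₁/z₀) ⇒ ln z₀ = (ln z₁ − r·ln z₂)/(1 − r)
ln z₀ = (3.66356 − 0.72450×5.82895) / 0.27550 = -2.0309
z₀ = exp(-2.0309) = 0.1312 ft

z₀ ≈ 0.131 ft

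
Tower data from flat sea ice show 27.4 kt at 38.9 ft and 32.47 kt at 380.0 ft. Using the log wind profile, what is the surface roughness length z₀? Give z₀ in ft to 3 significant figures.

Log law: V(z) ∝ ln(z/z₀). With r = V₁/V₂ = 27.4/32.47 = 0.84386,
r · ln(z₂/z₀) = ln(z₁/z₀) ⇒ ln z₀ = (ln z₁ − r·ln z₂)/(1 − r)
ln z₀ = (3.66099 − 0.84386×5.94017) / 0.15614 = -8.6565
z₀ = exp(-8.6565) = 0.0001740 ft

z₀ ≈ 0.000174 ft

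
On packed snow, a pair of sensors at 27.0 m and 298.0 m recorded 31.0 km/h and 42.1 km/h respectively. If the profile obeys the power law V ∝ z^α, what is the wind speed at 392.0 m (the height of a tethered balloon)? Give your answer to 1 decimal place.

First find α: α = ln(V₂/V₁)/ln(z₂/z₁) = ln(42.1/31.0)/ln(298.0/27.0) = 0.30606/2.40126 = 0.1275
Extrapolate from 298.0 m to 392.0 m: V₃ = 42.1 × (392.0/298.0)^0.1275 = 42.1 × 1.0356 = 43.5972 km/h

43.6 km/h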